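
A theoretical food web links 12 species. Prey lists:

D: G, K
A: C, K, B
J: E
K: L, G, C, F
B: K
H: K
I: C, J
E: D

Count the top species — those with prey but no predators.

3

Top species (has prey, but nothing eats it): H, A, I.
Count: 3.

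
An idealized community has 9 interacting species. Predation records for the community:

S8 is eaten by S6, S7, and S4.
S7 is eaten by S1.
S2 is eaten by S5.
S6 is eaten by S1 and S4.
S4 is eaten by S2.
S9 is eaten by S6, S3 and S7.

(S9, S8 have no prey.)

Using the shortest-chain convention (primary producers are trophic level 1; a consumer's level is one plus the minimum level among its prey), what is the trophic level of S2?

Trophic level 3

S8 is a producer → level 1.
S4 eats S8 → level 2.
S2 eats S4 → level 3.
No prey of S2 is below level 2, so 3 is the minimum.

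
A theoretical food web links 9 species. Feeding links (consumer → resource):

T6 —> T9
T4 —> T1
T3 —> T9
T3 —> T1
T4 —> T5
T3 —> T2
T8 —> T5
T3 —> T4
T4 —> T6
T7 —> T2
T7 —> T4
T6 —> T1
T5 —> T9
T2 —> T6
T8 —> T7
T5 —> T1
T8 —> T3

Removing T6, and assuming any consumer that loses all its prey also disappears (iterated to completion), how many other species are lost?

1

Remove T6.
Round 1: T2 (all prey gone) → extinct.
No further losses. Total secondary extinctions: 1.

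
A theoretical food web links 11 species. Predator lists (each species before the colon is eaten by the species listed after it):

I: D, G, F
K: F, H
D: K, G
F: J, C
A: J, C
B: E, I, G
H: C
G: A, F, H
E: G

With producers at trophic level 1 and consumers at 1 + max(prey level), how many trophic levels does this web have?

6

Producers (level 1): B.
B → I → D → G → A → J gives J level 6.
No species has a prey at level 6, so no species reaches level 7.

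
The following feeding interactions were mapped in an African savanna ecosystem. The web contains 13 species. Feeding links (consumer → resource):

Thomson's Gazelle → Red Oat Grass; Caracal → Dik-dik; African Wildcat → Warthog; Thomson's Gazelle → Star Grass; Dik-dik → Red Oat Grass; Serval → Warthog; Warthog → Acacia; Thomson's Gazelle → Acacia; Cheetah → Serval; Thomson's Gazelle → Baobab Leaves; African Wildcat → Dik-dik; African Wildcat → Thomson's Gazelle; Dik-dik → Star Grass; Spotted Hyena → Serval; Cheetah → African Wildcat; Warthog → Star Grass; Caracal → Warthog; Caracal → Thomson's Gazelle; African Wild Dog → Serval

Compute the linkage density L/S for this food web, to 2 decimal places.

L/S = 1.46

There are L = 19 links among S = 13 species.
L/S = 19/13 = 1.4615 ≈ 1.46.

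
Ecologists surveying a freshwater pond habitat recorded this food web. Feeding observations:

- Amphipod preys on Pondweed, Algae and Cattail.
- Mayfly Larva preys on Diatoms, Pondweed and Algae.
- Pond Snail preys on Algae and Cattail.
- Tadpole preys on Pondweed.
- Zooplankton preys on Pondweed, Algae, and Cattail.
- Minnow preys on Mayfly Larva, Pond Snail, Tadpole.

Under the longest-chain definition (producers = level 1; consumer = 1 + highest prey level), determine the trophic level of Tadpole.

Trophic level 2

Pondweed is a producer → level 1.
Tadpole eats Pondweed → level 2.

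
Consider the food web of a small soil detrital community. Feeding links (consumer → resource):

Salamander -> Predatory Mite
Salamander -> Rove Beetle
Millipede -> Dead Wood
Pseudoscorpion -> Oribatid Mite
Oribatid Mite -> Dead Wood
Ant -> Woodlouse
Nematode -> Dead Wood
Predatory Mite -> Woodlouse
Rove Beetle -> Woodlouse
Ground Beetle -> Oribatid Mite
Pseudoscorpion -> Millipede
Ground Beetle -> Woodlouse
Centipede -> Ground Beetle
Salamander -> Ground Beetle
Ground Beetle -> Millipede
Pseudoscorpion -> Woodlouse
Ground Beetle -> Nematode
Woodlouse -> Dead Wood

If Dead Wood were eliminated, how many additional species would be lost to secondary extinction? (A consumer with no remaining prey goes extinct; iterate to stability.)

Remove Dead Wood.
Round 1: Oribatid Mite (all prey gone), Nematode (all prey gone), Woodlouse (all prey gone), Millipede (all prey gone) → extinct.
Round 2: Ground Beetle (all prey gone), Predatory Mite (all prey gone), Rove Beetle (all prey gone), Ant (all prey gone), Pseudoscorpion (all prey gone) → extinct.
Round 3: Centipede (all prey gone), Salamander (all prey gone) → extinct.
No further losses. Total secondary extinctions: 11.

11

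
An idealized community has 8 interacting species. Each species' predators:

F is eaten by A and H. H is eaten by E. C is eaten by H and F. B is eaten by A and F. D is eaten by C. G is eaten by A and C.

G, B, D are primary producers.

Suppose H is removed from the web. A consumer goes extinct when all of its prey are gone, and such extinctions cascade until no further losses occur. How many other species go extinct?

1

Remove H.
Round 1: E (all prey gone) → extinct.
No further losses. Total secondary extinctions: 1.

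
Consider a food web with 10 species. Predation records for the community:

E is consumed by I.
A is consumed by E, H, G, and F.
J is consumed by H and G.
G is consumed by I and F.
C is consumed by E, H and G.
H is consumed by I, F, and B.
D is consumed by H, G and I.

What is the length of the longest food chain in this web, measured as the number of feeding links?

2 links

One longest chain: C → H → B.
It has 3 species and 2 links.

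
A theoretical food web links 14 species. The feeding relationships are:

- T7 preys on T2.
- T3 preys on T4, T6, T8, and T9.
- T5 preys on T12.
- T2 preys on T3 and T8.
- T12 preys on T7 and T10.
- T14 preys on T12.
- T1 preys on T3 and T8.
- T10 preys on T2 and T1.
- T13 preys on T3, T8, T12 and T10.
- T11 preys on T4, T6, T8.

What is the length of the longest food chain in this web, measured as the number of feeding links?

5 links

One longest chain: T9 → T3 → T1 → T10 → T12 → T5.
It has 6 species and 5 links.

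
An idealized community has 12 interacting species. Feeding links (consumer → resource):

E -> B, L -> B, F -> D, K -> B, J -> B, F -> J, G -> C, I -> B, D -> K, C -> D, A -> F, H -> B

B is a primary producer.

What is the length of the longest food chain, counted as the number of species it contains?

5 species

One longest chain: B → K → D → C → G.
It has 5 species and 4 links.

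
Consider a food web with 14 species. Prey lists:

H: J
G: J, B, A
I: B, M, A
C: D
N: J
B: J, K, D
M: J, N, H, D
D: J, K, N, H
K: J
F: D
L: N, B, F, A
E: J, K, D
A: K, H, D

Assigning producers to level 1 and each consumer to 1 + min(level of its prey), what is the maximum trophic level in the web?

3

Producers (level 1): J.
Following each consumer down to its lowest-level prey: J → N → L (levels 1 through 3).
All prey of L (N 2, B 2, F 3, A 3) are at level 2 or above, so L is at level 1 + 2 = 3.
Every consumer has at least one prey at level 2 or below, so none exceeds level 3.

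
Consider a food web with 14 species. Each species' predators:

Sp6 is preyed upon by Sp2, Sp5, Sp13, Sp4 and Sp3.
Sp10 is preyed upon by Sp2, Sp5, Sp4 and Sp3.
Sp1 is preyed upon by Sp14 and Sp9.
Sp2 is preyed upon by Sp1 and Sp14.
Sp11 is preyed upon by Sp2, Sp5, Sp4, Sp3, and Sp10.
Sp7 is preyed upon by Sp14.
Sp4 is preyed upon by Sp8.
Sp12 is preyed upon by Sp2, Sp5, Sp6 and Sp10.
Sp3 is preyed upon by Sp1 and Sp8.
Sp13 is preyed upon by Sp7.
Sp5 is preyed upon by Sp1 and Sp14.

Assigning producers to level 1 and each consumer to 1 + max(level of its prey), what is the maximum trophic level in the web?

5

Producers (level 1): Sp11, Sp12.
Sp12 → Sp6 → Sp5 → Sp1 → Sp14 gives Sp14 level 5.
No species has a prey at level 5, so no species reaches level 6.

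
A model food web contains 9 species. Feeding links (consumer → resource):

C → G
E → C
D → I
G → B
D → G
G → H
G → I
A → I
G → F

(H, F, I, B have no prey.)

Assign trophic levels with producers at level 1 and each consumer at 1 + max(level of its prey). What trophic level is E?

Trophic level 4

H is a producer → level 1.
G eats H (level 1); other prey at levels: F 1, I 1, B 1 → level 2.
C eats G → level 3.
E eats C → level 4.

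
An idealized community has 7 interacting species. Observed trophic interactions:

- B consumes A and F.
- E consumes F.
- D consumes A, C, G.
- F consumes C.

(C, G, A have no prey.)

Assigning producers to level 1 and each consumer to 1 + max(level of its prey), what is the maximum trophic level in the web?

3

Producers (level 1): C, G, A.
C → F → B gives B level 3.
No species has a prey at level 3, so no species reaches level 4.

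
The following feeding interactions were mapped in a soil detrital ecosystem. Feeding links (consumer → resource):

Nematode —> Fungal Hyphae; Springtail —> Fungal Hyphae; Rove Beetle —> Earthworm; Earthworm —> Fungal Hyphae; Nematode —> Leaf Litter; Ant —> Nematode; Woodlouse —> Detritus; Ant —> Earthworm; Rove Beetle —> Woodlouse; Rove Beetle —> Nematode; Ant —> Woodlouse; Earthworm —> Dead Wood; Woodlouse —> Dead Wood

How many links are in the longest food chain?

One longest chain: Leaf Litter → Nematode → Ant.
It has 3 species and 2 links.

2 links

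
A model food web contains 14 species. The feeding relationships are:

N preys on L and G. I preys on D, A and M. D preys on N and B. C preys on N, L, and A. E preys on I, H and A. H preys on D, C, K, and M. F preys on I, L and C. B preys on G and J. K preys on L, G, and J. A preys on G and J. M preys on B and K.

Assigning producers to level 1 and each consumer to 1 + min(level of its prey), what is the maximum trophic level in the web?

3

Producers (level 1): J, L, G.
Following each consumer down to its lowest-level prey: J → A → E (levels 1 through 3).
All prey of E (A 2, I 3, H 3) are at level 2 or above, so E is at level 1 + 2 = 3.
Every consumer has at least one prey at level 2 or below, so none exceeds level 3.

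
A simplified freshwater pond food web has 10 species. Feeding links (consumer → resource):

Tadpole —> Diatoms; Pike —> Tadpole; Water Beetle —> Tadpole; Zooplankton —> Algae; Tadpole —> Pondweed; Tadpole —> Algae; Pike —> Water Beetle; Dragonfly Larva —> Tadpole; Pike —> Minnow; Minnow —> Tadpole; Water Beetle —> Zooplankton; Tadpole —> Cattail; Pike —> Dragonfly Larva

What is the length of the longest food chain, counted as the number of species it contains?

One longest chain: Pondweed → Tadpole → Minnow → Pike.
It has 4 species and 3 links.

4 species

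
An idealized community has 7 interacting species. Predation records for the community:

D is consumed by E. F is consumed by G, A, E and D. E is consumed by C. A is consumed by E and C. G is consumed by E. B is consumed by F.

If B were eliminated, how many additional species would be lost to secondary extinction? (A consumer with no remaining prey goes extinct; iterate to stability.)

6

Remove B.
Round 1: F (all prey gone) → extinct.
Round 2: G (all prey gone), A (all prey gone), D (all prey gone) → extinct.
Round 3: E (all prey gone) → extinct.
Round 4: C (all prey gone) → extinct.
No further losses. Total secondary extinctions: 6.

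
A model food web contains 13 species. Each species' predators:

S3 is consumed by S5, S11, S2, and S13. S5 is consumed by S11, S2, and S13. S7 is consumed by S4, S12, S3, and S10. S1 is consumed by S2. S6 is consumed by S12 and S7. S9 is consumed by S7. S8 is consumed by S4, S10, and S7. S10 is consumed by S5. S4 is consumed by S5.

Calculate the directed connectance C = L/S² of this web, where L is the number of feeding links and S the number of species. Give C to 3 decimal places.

C = 0.118

The web has S = 13 species and L = 20 feeding links.
C = L / S² = 20 / 169 = 0.1183 ≈ 0.118.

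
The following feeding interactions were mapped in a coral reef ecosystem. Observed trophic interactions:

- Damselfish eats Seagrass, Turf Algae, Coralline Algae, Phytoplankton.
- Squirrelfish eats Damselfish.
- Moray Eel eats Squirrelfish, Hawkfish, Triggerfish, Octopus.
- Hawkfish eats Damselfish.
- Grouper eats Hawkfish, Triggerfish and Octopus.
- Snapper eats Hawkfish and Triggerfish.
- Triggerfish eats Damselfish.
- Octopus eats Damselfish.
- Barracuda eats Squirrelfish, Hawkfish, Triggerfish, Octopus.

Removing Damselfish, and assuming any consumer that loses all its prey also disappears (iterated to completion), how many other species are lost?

8

Remove Damselfish.
Round 1: Triggerfish (all prey gone), Squirrelfish (all prey gone), Octopus (all prey gone), Hawkfish (all prey gone) → extinct.
Round 2: Moray Eel (all prey gone), Barracuda (all prey gone), Grouper (all prey gone), Snapper (all prey gone) → extinct.
No further losses. Total secondary extinctions: 8.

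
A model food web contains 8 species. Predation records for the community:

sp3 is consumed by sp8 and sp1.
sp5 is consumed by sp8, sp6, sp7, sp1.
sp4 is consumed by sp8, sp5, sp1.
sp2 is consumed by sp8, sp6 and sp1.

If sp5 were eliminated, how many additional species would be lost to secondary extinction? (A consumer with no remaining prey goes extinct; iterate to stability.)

1

Remove sp5.
Round 1: sp7 (all prey gone) → extinct.
No further losses. Total secondary extinctions: 1.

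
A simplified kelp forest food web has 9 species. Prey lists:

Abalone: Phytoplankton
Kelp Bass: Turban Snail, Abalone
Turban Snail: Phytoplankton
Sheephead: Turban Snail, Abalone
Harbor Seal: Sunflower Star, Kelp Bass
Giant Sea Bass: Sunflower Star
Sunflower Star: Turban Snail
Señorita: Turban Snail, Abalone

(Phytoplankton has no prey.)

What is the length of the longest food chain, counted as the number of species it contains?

One longest chain: Phytoplankton → Turban Snail → Sunflower Star → Giant Sea Bass.
It has 4 species and 3 links.

4 species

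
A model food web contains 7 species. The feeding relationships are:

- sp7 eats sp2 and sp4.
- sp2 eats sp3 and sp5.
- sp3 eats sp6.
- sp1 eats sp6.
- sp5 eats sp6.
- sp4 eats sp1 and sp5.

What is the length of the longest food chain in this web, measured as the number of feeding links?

One longest chain: sp6 → sp5 → sp2 → sp7.
It has 4 species and 3 links.

3 links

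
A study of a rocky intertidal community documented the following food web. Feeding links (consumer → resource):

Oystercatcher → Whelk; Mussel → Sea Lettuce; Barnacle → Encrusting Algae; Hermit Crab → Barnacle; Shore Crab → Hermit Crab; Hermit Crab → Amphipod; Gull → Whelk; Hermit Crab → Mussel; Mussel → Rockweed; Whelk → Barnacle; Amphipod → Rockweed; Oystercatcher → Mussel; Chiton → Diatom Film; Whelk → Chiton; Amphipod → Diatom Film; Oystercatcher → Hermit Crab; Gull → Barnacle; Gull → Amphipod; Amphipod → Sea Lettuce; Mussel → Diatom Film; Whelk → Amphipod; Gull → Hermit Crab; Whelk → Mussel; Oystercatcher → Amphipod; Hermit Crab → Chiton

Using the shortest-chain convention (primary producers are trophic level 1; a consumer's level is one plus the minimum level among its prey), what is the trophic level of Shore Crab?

Trophic level 4

Sea Lettuce is a producer → level 1.
Amphipod eats Sea Lettuce → level 2.
Hermit Crab eats Amphipod → level 3.
Shore Crab eats Hermit Crab → level 4.
No prey of Shore Crab is below level 3, so 4 is the minimum.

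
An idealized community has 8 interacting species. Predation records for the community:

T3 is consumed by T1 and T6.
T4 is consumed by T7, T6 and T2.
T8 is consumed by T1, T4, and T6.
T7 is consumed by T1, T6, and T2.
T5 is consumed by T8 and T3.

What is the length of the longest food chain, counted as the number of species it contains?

5 species

One longest chain: T5 → T8 → T4 → T7 → T6.
It has 5 species and 4 links.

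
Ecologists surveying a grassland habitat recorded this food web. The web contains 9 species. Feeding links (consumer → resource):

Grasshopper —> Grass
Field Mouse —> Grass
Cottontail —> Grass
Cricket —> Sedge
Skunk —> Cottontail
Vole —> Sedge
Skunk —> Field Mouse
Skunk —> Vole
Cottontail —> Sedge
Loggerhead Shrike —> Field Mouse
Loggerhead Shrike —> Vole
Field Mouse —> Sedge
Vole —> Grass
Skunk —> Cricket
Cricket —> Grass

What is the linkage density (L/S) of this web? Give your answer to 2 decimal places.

There are L = 15 links among S = 9 species.
L/S = 15/9 = 1.6667 ≈ 1.67.

L/S = 1.67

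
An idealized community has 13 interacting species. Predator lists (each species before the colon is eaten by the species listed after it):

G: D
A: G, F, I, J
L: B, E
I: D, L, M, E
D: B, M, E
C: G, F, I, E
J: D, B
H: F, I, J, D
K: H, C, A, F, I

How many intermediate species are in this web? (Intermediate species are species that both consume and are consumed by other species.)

8

Intermediate species (has both prey and predators): H, C, A, G, I, J, D, L.
Count: 8.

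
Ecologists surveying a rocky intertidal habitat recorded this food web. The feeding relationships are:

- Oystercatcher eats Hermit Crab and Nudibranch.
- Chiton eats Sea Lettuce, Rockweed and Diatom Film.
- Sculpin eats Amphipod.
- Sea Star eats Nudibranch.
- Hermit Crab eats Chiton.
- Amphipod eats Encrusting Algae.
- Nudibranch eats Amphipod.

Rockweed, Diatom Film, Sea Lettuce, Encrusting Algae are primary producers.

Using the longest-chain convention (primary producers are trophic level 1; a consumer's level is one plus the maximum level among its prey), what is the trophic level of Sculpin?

Trophic level 3

Encrusting Algae is a producer → level 1.
Amphipod eats Encrusting Algae → level 2.
Sculpin eats Amphipod → level 3.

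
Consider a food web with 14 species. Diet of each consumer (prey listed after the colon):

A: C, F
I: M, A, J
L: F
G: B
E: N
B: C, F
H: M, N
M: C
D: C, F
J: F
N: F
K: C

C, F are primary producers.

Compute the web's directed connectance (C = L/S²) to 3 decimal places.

C = 0.092

The web has S = 14 species and L = 18 feeding links.
C = L / S² = 18 / 196 = 0.0918 ≈ 0.092.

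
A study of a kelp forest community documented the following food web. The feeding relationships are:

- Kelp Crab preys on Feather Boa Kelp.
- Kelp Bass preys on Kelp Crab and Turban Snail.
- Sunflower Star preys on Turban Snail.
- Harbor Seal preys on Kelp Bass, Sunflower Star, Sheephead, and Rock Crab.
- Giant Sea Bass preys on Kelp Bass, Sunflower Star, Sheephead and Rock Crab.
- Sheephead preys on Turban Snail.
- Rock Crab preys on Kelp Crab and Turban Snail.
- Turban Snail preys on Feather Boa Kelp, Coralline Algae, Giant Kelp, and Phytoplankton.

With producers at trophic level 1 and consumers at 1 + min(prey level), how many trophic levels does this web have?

4

Producers (level 1): Phytoplankton, Giant Kelp, Feather Boa Kelp, Coralline Algae.
Following each consumer down to its lowest-level prey: Phytoplankton → Turban Snail → Rock Crab → Harbor Seal (levels 1 through 4).
All prey of Harbor Seal (Rock Crab 3, Sheephead 3, Sunflower Star 3, Kelp Bass 3) are at level 3 or above, so Harbor Seal is at level 1 + 3 = 4.
Every consumer has at least one prey at level 3 or below, so none exceeds level 4.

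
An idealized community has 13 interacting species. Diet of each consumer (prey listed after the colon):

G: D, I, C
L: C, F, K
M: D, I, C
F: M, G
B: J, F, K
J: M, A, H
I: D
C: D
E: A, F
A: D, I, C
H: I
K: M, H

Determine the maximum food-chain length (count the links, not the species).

One longest chain: D → I → M → F → E.
It has 5 species and 4 links.

4 links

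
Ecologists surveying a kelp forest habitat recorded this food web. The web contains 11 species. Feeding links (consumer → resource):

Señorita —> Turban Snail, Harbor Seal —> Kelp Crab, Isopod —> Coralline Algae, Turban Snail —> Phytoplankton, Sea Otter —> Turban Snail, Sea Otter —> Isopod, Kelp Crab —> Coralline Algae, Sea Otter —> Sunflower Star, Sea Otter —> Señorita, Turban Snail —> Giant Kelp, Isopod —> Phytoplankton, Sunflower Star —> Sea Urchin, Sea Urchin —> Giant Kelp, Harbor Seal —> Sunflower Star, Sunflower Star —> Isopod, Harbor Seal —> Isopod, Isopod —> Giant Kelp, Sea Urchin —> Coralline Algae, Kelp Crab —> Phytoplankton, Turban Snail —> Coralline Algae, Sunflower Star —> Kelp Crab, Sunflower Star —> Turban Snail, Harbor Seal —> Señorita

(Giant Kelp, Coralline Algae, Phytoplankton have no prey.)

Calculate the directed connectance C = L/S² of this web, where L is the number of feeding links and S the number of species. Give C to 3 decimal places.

C = 0.190

The web has S = 11 species and L = 23 feeding links.
C = L / S² = 23 / 121 = 0.1901 ≈ 0.190.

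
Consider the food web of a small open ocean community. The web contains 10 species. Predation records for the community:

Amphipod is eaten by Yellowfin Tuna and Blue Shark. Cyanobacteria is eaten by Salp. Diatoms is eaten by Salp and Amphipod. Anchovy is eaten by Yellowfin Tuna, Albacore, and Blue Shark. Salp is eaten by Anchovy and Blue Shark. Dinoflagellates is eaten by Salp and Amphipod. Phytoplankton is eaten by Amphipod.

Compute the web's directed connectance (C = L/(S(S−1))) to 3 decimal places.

The web has S = 10 species and L = 13 feeding links.
C = L / (S(S−1)) = 13 / 90 = 0.1444 ≈ 0.144.

C = 0.144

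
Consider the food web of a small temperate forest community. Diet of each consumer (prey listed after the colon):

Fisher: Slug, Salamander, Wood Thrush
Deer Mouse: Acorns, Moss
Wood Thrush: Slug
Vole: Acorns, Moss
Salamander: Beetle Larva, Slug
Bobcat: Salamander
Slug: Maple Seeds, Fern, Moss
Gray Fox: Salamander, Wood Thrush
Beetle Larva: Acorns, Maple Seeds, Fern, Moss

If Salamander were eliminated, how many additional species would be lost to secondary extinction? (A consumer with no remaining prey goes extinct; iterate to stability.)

Remove Salamander.
Round 1: Bobcat (all prey gone) → extinct.
No further losses. Total secondary extinctions: 1.

1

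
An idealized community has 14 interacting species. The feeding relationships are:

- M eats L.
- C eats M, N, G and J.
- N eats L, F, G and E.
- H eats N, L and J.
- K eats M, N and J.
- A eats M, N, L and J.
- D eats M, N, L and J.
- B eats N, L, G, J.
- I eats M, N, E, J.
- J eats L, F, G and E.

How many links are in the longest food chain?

2 links

One longest chain: E → N → H.
It has 3 species and 2 links.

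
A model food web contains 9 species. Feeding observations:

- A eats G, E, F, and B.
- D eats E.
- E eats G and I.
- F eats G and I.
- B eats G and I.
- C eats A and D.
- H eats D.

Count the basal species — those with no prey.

2

Basal species (no prey listed): G, I.
Count: 2.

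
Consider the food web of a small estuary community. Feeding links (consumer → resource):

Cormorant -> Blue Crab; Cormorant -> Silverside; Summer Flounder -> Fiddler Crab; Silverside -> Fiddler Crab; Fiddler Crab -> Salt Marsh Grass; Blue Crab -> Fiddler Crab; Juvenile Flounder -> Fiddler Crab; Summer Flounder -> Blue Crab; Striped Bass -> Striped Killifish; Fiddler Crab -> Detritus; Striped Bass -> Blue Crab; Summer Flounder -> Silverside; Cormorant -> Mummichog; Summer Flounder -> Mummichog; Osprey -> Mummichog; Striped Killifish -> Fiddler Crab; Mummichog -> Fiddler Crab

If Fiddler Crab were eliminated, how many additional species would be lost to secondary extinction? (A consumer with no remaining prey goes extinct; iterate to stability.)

9

Remove Fiddler Crab.
Round 1: Mummichog (all prey gone), Striped Killifish (all prey gone), Blue Crab (all prey gone), Silverside (all prey gone), Juvenile Flounder (all prey gone) → extinct.
Round 2: Striped Bass (all prey gone), Cormorant (all prey gone), Osprey (all prey gone), Summer Flounder (all prey gone) → extinct.
No further losses. Total secondary extinctions: 9.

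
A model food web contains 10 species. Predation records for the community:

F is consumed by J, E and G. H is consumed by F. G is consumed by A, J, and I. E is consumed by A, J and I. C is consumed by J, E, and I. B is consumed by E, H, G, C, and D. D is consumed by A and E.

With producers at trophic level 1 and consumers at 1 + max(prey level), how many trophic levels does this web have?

5

Producers (level 1): B.
B → H → F → E → J gives J level 5.
No species has a prey at level 5, so no species reaches level 6.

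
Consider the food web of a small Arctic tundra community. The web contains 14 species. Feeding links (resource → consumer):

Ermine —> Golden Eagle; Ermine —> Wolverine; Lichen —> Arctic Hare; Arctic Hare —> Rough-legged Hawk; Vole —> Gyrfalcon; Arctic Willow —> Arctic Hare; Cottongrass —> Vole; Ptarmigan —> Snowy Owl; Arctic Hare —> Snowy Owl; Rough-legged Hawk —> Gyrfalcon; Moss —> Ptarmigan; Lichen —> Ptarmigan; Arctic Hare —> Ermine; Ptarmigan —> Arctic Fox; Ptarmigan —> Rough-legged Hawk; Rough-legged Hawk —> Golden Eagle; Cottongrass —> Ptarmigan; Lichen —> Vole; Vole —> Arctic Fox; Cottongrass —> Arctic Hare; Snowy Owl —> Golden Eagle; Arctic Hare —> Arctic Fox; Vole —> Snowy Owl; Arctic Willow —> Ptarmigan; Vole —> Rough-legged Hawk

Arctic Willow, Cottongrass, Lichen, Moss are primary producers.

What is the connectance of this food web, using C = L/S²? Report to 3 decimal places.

C = 0.128

The web has S = 14 species and L = 25 feeding links.
C = L / S² = 25 / 196 = 0.1276 ≈ 0.128.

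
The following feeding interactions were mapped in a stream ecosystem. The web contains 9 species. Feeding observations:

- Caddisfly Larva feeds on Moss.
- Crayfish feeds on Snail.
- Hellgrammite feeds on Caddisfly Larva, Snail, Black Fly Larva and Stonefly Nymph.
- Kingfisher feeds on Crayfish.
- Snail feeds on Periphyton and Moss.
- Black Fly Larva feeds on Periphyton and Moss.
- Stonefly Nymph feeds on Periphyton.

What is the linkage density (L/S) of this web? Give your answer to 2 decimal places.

There are L = 12 links among S = 9 species.
L/S = 12/9 = 1.3333 ≈ 1.33.

L/S = 1.33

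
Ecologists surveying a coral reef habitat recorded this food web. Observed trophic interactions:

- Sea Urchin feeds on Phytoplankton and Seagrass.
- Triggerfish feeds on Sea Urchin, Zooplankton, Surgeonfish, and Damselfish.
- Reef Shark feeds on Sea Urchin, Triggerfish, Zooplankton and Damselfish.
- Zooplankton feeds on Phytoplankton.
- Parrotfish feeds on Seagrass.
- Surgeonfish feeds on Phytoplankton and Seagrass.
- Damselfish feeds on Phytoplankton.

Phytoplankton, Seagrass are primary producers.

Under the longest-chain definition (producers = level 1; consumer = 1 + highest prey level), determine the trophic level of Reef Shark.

Trophic level 4

Phytoplankton is a producer → level 1.
Surgeonfish eats Phytoplankton (level 1); other prey at levels: Seagrass 1 → level 2.
Triggerfish eats Surgeonfish (level 2); other prey at levels: Damselfish 2, Sea Urchin 2, Zooplankton 2 → level 3.
Reef Shark eats Triggerfish (level 3); other prey at levels: Damselfish 2, Sea Urchin 2, Zooplankton 2 → level 4.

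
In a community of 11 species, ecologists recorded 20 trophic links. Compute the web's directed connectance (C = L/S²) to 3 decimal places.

C = 0.165

The web has S = 11 species and L = 20 feeding links.
C = L / S² = 20 / 121 = 0.1653 ≈ 0.165.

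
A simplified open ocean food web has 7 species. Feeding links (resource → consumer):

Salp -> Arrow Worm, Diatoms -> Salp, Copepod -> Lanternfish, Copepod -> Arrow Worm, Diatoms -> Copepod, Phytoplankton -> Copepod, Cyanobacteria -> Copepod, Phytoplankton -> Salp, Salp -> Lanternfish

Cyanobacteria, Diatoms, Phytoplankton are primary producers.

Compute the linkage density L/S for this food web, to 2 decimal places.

There are L = 9 links among S = 7 species.
L/S = 9/7 = 1.2857 ≈ 1.29.

L/S = 1.29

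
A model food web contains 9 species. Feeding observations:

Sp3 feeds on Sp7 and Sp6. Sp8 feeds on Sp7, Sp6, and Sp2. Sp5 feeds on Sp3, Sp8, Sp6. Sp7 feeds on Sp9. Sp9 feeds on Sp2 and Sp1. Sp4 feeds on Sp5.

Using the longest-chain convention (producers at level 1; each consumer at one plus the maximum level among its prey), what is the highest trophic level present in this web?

Producers (level 1): Sp2, Sp1, Sp6.
Sp2 → Sp9 → Sp7 → Sp3 → Sp5 → Sp4 gives Sp4 level 6.
No species has a prey at level 6, so no species reaches level 7.

6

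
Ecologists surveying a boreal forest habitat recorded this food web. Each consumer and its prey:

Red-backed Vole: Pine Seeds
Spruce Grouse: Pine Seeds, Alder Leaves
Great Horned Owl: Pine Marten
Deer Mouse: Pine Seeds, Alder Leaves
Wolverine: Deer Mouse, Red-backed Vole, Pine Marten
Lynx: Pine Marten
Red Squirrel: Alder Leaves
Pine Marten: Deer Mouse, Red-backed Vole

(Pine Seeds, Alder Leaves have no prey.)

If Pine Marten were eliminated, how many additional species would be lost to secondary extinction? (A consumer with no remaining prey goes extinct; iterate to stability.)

Remove Pine Marten.
Round 1: Lynx (all prey gone), Great Horned Owl (all prey gone) → extinct.
No further losses. Total secondary extinctions: 2.

2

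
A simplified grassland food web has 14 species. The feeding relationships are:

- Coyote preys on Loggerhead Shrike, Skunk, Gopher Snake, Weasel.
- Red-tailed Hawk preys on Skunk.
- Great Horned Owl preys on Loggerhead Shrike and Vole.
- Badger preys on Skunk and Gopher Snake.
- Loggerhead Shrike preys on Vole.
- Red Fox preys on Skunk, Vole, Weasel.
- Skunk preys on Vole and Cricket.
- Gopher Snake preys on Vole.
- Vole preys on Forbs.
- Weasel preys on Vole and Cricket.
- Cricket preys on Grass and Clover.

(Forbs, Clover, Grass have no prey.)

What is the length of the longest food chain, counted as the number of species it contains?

One longest chain: Forbs → Vole → Gopher Snake → Badger.
It has 4 species and 3 links.

4 species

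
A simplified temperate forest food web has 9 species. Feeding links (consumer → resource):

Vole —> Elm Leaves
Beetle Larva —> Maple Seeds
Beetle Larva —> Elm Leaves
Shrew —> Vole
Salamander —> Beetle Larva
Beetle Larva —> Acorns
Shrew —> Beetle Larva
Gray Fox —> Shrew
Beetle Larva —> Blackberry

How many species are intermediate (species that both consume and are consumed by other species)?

3

Intermediate species (has both prey and predators): Beetle Larva, Vole, Shrew.
Count: 3.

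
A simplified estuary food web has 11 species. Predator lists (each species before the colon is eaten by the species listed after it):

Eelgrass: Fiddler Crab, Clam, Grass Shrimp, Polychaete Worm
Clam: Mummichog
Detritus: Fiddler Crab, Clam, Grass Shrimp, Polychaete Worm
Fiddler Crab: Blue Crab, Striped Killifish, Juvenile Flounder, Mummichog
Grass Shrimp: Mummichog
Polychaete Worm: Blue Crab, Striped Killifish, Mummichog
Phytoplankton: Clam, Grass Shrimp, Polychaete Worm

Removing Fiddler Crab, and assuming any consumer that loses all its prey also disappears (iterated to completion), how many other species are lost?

Remove Fiddler Crab.
Round 1: Juvenile Flounder (all prey gone) → extinct.
No further losses. Total secondary extinctions: 1.

1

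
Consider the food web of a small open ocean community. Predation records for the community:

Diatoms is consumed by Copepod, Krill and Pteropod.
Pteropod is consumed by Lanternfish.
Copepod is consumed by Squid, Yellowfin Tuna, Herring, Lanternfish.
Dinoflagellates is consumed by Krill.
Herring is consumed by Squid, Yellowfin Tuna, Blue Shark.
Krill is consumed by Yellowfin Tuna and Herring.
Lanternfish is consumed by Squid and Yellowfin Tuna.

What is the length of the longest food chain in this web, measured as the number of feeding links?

3 links

One longest chain: Diatoms → Pteropod → Lanternfish → Squid.
It has 4 species and 3 links.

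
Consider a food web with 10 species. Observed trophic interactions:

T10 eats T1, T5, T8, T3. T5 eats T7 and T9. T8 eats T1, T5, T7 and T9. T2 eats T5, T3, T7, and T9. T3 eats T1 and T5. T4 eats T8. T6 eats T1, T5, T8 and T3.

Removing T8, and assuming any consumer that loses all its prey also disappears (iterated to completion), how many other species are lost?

1

Remove T8.
Round 1: T4 (all prey gone) → extinct.
No further losses. Total secondary extinctions: 1.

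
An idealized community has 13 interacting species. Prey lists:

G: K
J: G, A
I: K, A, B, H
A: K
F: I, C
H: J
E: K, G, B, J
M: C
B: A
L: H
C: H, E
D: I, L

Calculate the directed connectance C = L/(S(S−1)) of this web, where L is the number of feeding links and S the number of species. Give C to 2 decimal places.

The web has S = 13 species and L = 22 feeding links.
C = L / (S(S−1)) = 22 / 156 = 0.1410 ≈ 0.14.

C = 0.14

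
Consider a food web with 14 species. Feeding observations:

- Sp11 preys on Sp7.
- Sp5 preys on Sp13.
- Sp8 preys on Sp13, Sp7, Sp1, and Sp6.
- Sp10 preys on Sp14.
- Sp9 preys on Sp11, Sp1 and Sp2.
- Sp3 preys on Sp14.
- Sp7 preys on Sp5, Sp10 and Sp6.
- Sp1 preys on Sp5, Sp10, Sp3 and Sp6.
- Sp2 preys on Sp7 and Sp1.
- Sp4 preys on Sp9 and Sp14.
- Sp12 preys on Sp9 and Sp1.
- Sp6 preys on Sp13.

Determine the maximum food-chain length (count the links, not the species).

One longest chain: Sp13 → Sp5 → Sp1 → Sp2 → Sp9 → Sp12.
It has 6 species and 5 links.

5 links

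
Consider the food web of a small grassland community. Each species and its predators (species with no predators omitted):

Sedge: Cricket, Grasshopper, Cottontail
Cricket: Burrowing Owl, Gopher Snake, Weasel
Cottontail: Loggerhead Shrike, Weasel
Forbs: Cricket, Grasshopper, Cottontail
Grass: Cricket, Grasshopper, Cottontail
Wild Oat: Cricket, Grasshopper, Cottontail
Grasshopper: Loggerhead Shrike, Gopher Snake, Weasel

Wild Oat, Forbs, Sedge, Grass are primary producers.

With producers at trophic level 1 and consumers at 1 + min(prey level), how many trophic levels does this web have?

Producers (level 1): Wild Oat, Forbs, Sedge, Grass.
Following each consumer down to its lowest-level prey: Wild Oat → Grasshopper → Loggerhead Shrike (levels 1 through 3).
All prey of Loggerhead Shrike (Grasshopper 2, Cottontail 2) are at level 2 or above, so Loggerhead Shrike is at level 1 + 2 = 3.
Every consumer has at least one prey at level 2 or below, so none exceeds level 3.

3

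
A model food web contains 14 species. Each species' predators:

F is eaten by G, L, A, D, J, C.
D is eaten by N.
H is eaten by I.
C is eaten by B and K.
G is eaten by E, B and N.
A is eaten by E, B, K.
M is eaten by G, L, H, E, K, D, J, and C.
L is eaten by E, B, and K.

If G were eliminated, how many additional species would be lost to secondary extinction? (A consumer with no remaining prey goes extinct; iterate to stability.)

0

Remove G.
Every predator of it retains at least one other prey: E still has M, L, A; N still has D; B still has C, L, A.
No consumer loses all prey, so no secondary extinctions occur.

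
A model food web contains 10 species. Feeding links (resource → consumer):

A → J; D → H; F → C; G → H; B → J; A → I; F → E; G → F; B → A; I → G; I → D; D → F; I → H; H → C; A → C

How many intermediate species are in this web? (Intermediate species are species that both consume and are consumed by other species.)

6

Intermediate species (has both prey and predators): A, I, D, G, H, F.
Count: 6.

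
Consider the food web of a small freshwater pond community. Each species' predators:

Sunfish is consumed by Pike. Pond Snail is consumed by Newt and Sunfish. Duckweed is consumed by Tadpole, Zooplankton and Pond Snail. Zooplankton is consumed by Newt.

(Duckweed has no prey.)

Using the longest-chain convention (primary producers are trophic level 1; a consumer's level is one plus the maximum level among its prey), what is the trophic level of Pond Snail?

Duckweed is a producer → level 1.
Pond Snail eats Duckweed → level 2.

Trophic level 2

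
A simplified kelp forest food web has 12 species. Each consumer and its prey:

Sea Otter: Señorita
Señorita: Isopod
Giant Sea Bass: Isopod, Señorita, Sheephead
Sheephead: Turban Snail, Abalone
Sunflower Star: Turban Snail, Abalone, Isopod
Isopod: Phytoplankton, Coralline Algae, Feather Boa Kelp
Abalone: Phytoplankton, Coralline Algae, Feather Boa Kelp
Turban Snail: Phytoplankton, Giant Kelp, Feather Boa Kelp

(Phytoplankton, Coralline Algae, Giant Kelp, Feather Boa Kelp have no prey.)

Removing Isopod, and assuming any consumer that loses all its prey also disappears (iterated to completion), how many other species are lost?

Remove Isopod.
Round 1: Señorita (all prey gone) → extinct.
Round 2: Sea Otter (all prey gone) → extinct.
No further losses. Total secondary extinctions: 2.

2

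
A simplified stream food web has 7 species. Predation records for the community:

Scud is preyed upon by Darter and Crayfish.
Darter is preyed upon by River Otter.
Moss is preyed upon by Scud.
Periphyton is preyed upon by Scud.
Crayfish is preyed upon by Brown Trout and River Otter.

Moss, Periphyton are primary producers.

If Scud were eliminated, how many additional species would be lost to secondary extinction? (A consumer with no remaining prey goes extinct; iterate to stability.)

4

Remove Scud.
Round 1: Crayfish (all prey gone), Darter (all prey gone) → extinct.
Round 2: River Otter (all prey gone), Brown Trout (all prey gone) → extinct.
No further losses. Total secondary extinctions: 4.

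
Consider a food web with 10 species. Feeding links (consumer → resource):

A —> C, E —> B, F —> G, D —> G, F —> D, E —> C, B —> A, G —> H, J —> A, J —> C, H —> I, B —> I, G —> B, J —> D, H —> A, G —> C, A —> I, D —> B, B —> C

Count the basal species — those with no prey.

Basal species (no prey listed): C, I.
Count: 2.

2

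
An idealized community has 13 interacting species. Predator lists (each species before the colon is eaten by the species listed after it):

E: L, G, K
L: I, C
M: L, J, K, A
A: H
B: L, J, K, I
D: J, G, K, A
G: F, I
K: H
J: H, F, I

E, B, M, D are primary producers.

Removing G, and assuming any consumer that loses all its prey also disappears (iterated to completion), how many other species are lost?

0

Remove G.
Every predator of it retains at least one other prey: F still has J; I still has B, L, J.
No consumer loses all prey, so no secondary extinctions occur.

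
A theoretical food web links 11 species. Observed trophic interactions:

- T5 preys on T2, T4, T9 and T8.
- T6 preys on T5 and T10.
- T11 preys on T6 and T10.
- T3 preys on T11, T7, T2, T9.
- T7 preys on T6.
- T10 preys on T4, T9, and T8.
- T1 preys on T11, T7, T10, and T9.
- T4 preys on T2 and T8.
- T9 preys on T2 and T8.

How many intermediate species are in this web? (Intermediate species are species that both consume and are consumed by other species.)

Intermediate species (has both prey and predators): T4, T9, T5, T10, T6, T7, T11.
Count: 7.

7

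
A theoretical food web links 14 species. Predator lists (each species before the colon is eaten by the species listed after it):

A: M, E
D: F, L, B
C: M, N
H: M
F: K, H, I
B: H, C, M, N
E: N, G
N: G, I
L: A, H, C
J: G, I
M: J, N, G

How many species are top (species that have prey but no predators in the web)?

Top species (has prey, but nothing eats it): K, G, I.
Count: 3.

3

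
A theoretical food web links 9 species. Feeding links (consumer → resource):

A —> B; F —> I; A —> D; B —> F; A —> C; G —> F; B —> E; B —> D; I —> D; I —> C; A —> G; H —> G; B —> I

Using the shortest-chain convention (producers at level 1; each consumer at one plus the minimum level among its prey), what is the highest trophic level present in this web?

5

Producers (level 1): C, D, E.
Following each consumer down to its lowest-level prey: C → I → F → G → H (levels 1 through 5).
All prey of H (G 4) are at level 4 or above, so H is at level 1 + 4 = 5.
Every consumer has at least one prey at level 4 or below, so none exceeds level 5.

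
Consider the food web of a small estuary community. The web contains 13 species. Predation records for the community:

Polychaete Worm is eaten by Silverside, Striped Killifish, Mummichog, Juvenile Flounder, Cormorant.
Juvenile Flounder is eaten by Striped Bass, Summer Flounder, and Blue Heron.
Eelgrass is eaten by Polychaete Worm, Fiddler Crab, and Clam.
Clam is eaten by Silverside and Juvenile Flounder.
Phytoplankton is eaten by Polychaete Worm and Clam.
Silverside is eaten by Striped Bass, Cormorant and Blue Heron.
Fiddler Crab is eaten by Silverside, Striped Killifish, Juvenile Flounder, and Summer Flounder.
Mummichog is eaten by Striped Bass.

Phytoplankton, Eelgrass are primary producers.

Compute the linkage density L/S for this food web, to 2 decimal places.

L/S = 1.77

There are L = 23 links among S = 13 species.
L/S = 23/13 = 1.7692 ≈ 1.77.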